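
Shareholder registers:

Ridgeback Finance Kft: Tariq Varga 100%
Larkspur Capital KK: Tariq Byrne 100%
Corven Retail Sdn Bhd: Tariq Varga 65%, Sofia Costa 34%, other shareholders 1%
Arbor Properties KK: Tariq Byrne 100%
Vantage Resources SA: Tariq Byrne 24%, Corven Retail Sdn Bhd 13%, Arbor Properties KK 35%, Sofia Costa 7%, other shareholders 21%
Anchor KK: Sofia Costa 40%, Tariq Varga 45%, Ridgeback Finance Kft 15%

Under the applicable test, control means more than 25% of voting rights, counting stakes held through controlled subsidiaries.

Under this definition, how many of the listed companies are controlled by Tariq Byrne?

3

Tariq Byrne holds 100% of Larkspur, so Tariq Byrne controls Larkspur.
Tariq Byrne holds 100% of Arbor, so Tariq Byrne controls Arbor.
Tariq Byrne and Arbor together hold 24% + 35% = 59% of Vantage, so Tariq Byrne controls Vantage.
No other company's threshold is met.
Tariq Byrne controls 3 companies.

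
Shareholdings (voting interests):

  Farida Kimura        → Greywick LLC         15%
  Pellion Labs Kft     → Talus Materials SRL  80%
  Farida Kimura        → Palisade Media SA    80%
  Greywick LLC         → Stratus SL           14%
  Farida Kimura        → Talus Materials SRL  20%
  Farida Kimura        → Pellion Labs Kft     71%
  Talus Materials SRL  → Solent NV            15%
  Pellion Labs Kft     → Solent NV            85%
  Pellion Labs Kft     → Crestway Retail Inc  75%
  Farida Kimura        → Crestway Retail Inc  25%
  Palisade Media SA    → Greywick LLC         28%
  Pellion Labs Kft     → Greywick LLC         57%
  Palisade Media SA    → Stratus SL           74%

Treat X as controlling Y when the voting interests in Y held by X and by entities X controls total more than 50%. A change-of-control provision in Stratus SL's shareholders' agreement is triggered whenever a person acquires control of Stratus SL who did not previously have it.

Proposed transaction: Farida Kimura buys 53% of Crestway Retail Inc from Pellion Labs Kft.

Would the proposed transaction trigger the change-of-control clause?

The purchase adds only to Farida's holdings (Pellion's stake shrinks), so Farida is the only person who could newly come to control Stratus.
Farida holds 80% of Palisade, so Farida controls Palisade.
Farida holds 71% of Pellion, so Farida controls Pellion.
Palisade and Farida and Pellion together hold 28% + 15% + 57% = 100% of Greywick, so Farida controls Greywick.
Palisade and Greywick together hold 74% + 14% = 88% of Stratus, so Farida controls Stratus.
So Farida already controls Stratus before the transaction.
After the purchase, Farida's direct stake in Crestway rises to 25% + 53% = 78%, and Pellion's stake falls to 22%.
Farida controlled Stratus already, so this is not a new person acquiring control; every other person's position is unchanged or reduced.
No new person acquires control, so the clause is not triggered.

No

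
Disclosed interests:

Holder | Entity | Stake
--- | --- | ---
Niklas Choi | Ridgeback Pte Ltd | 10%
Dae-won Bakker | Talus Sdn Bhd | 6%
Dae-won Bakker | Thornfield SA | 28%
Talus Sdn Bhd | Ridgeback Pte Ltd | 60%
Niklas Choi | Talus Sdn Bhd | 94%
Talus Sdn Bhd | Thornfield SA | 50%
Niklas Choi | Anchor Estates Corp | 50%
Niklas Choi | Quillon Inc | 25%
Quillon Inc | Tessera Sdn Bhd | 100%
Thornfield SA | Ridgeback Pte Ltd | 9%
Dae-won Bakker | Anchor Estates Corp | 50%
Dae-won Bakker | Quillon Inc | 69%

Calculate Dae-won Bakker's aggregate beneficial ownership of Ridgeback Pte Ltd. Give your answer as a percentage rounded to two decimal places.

6.39%

Dae-won reaches Ridgeback along 3 paths.
Via Talus: 6% × 60% = 3.6%.
Via Thornfield: 28% × 9% = 2.52%.
Via Talus → Thornfield: 6% × 50% × 9% = 0.27%.
Total: 3.6% + 2.52% + 0.27% = 6.39%.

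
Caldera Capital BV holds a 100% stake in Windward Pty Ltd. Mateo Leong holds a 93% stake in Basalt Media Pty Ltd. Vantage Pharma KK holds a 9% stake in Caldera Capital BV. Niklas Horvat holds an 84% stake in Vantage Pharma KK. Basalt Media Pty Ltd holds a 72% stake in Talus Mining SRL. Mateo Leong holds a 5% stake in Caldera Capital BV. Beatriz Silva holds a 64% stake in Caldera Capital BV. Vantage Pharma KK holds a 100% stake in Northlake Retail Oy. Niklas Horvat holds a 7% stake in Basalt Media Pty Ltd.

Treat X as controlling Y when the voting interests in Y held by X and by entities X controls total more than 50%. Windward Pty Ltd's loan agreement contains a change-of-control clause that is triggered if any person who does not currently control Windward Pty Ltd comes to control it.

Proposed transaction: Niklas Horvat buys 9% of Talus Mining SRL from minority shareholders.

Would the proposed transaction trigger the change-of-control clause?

The purchase changes only Niklas's holdings, so Niklas is the only person who could newly come to control Windward.
Niklas holds 84% of Vantage, so Niklas controls Vantage.
Vantage holds 100% of Northlake, so Niklas controls Northlake.
Neither Niklas nor any entity Niklas controls holds any voting interest in Windward.
So before the transaction, Niklas does not control Windward.
After the purchase, Niklas holds 9% of Talus directly.
Niklas's side now holds 9% of Talus, not > 50%, so Niklas still does not control Talus.
After the transaction, neither Niklas nor any entity Niklas controls holds a voting interest in Windward, so Niklas still does not control it.
No new person acquires control, so the clause is not triggered.

No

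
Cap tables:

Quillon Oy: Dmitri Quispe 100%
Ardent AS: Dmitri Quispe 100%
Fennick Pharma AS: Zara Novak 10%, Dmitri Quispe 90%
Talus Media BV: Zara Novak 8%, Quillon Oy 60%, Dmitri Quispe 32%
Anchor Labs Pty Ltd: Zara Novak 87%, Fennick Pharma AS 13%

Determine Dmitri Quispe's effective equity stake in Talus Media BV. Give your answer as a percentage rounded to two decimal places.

92.00%

Dmitri reaches Talus along 2 paths.
Via Quillon: 100% × 60% = 60%.
Direct stake: 32% = 32%.
Total: 60% + 32% = 92%.
Rounded: 92.00%.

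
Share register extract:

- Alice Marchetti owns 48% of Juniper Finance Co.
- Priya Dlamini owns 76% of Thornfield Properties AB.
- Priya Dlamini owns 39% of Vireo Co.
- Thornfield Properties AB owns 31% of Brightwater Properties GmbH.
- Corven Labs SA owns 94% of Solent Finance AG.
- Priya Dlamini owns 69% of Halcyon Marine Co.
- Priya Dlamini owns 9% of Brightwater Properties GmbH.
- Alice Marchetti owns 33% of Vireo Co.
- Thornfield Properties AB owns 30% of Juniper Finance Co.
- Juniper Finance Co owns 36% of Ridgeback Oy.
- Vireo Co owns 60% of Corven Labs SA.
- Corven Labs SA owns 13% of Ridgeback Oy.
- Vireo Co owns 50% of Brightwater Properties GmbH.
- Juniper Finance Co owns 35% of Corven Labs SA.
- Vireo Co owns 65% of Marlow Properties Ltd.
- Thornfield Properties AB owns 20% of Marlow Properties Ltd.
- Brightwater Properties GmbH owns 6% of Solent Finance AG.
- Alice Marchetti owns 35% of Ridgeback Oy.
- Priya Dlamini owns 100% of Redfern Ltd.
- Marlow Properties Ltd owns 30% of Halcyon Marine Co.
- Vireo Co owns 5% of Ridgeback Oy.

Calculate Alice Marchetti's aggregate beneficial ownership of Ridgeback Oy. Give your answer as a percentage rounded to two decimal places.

58.69%

Alice reaches Ridgeback along 5 paths.
Direct stake: 35% = 35%.
Via Juniper → Corven: 48% × 35% × 13% = 2.184%.
Via Vireo → Corven: 33% × 60% × 13% = 2.574%.
Via Juniper: 48% × 36% = 17.28%.
Via Vireo: 33% × 5% = 1.65%.
Total: 35% + 2.184% + 2.574% + 17.28% + 1.65% = 58.688%.
Rounded: 58.69%.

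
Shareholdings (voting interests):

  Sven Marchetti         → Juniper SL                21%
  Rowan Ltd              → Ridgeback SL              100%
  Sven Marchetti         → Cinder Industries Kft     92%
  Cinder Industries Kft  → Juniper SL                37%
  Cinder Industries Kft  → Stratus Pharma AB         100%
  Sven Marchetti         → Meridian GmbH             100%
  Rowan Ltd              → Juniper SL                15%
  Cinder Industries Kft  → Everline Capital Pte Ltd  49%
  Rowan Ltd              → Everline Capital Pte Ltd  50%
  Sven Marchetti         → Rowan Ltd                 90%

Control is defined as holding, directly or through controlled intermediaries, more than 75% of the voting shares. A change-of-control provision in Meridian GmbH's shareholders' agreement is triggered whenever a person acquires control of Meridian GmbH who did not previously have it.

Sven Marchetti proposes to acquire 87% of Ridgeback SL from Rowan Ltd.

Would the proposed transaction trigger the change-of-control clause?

The purchase adds only to Sven's holdings (Rowan's stake shrinks), so Sven is the only person who could newly come to control Meridian.
Sven holds 100% of Meridian, so Sven controls Meridian.
So Sven already controls Meridian before the transaction.
After the purchase, Sven holds 87% of Ridgeback directly, and Rowan's stake falls to 13%.
Sven controlled Meridian already, so this is not a new person acquiring control; every other person's position is unchanged or reduced.
No new person acquires control, so the clause is not triggered.

No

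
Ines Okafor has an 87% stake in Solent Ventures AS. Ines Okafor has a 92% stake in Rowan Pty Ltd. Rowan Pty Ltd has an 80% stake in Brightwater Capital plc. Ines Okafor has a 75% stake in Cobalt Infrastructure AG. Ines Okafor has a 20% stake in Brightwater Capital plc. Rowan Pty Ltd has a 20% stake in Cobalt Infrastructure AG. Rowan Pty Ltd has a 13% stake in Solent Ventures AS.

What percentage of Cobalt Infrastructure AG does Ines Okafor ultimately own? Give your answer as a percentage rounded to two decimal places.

Ines reaches Cobalt along 2 paths.
Via Rowan: 92% × 20% = 18.4%.
Direct stake: 75% = 75%.
Total: 18.4% + 75% = 93.4%.
Rounded: 93.40%.

93.40%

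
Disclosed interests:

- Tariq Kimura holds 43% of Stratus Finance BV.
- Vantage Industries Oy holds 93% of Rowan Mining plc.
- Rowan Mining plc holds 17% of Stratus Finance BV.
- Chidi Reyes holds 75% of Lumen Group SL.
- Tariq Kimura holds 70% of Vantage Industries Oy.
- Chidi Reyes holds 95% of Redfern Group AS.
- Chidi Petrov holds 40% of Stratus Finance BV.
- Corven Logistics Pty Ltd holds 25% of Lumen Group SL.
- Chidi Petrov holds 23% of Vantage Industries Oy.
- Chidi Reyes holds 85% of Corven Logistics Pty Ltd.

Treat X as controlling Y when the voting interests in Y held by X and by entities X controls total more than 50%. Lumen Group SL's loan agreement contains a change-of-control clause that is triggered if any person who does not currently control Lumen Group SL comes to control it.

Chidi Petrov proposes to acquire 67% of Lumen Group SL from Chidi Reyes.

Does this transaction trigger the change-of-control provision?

The purchase adds only to Chidi Petrov's holdings (Chidi Reyes's stake shrinks), so Chidi Petrov is the only person who could newly come to control Lumen.
Chidi Petrov's largest direct stake is 40% in Stratus, which does not meet the threshold, so Chidi Petrov controls no company.
Neither Chidi Petrov nor any entity Chidi Petrov controls holds any voting interest in Lumen.
So before the transaction, Chidi Petrov does not control Lumen.
After the purchase, Chidi Petrov holds 67% of Lumen directly, and Chidi Reyes's stake falls to 8%.
Chidi Petrov holds 67% of Lumen, so Chidi Petrov controls Lumen.
Chidi Petrov did not control Lumen before and does after, so the clause is triggered.

Yes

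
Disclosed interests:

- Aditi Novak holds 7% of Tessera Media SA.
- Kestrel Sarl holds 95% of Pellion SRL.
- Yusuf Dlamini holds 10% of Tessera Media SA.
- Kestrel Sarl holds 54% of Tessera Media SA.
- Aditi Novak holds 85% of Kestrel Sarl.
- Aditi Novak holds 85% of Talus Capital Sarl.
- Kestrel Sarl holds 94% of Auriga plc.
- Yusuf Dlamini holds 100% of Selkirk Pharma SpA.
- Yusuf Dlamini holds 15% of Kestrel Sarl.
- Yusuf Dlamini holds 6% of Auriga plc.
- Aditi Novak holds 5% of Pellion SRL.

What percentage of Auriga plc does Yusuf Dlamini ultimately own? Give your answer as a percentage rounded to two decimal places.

Yusuf reaches Auriga along 2 paths.
Direct stake: 6% = 6%.
Via Kestrel: 15% × 94% = 14.1%.
Total: 6% + 14.1% = 20.1%.
Rounded: 20.10%.

20.10%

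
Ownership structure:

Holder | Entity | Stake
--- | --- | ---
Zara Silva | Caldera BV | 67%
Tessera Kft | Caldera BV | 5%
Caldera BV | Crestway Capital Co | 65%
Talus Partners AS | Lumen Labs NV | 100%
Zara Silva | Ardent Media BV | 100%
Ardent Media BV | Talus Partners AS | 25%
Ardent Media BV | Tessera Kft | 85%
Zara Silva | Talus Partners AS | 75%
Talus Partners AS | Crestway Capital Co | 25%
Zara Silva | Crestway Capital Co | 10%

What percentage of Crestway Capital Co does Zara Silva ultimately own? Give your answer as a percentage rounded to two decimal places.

81.31%

Zara reaches Crestway along 5 paths.
Via Caldera: 67% × 65% = 43.55%.
Via Ardent → Tessera → Caldera: 100% × 85% × 5% × 65% = 2.7625%.
Direct stake: 10% = 10%.
Via Ardent → Talus: 100% × 25% × 25% = 6.25%.
Via Talus: 75% × 25% = 18.75%.
Total: 43.55% + 2.7625% + 10% + 6.25% + 18.75% = 81.3125%.
Rounded: 81.31%.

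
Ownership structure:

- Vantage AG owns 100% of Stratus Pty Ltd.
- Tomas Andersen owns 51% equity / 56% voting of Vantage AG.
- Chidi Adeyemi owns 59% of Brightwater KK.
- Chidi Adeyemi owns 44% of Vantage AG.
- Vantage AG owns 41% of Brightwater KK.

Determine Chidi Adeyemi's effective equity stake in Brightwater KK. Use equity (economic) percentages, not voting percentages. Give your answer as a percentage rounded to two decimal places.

Chidi reaches Brightwater along 2 paths.
Direct stake: 59% = 59%.
Via Vantage: 44% × 41% = 18.04%.
Total: 59% + 18.04% = 77.04%.

77.04%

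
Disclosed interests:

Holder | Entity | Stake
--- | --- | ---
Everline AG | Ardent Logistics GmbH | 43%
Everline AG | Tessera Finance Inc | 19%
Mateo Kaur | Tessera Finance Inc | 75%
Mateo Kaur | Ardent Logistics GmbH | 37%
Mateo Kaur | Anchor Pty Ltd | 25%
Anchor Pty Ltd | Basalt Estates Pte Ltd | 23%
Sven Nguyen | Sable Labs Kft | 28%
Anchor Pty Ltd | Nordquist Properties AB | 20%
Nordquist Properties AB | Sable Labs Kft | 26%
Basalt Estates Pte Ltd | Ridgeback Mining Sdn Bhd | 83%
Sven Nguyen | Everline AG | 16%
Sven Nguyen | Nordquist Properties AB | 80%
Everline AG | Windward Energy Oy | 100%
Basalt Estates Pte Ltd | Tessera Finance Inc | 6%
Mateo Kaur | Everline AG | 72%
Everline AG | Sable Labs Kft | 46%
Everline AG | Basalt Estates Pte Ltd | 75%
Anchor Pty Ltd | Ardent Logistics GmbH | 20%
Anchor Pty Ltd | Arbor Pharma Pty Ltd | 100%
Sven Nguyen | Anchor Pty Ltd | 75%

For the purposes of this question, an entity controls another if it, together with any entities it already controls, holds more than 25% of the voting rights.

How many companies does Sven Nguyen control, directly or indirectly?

4

Sven holds 75% of Anchor, so Sven controls Anchor.
Anchor and Sven together hold 20% + 80% = 100% of Nordquist, so Sven controls Nordquist.
Nordquist and Sven together hold 26% + 28% = 54% of Sable, so Sven controls Sable.
Anchor holds 100% of Arbor, so Sven controls Arbor.
No other company's threshold is met.
Sven controls 4 companies.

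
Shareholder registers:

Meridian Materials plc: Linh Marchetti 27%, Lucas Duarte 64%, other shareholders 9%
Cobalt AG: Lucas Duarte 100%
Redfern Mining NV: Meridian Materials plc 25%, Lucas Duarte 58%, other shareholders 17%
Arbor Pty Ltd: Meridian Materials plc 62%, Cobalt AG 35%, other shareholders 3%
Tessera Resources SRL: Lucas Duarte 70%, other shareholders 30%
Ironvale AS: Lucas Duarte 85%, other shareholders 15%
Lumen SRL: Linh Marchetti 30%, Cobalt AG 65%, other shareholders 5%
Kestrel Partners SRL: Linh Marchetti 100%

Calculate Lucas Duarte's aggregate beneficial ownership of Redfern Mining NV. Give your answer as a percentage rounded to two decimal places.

74.00%

Lucas reaches Redfern along 2 paths.
Via Meridian: 64% × 25% = 16%.
Direct stake: 58% = 58%.
Total: 16% + 58% = 74%.
Rounded: 74.00%.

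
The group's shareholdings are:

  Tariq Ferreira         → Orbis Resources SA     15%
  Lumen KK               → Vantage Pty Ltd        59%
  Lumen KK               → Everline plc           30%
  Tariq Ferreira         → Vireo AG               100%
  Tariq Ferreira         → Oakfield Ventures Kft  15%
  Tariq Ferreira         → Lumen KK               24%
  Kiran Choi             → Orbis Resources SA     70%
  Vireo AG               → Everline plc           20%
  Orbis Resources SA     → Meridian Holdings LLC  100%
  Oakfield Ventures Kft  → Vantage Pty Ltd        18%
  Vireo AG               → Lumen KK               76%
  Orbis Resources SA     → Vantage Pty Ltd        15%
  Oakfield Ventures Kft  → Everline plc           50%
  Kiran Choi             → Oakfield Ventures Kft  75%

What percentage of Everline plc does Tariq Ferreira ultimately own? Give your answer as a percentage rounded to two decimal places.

57.50%

Tariq reaches Everline along 4 paths.
Via Vireo → Lumen: 100% × 76% × 30% = 22.8%.
Via Lumen: 24% × 30% = 7.2%.
Via Oakfield: 15% × 50% = 7.5%.
Via Vireo: 100% × 20% = 20%.
Total: 22.8% + 7.2% + 7.5% + 20% = 57.5%.
Rounded: 57.50%.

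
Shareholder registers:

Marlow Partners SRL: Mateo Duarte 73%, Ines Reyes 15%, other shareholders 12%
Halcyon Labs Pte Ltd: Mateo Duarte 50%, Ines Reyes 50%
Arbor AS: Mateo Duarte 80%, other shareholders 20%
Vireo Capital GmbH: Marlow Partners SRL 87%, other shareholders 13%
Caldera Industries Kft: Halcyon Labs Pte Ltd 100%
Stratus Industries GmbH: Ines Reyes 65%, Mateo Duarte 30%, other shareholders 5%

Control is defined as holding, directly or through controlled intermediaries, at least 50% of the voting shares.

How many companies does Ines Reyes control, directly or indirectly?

Ines holds 50% of Halcyon, so Ines controls Halcyon.
Halcyon holds 100% of Caldera, so Ines controls Caldera.
Ines holds 65% of Stratus, so Ines controls Stratus.
No other company's threshold is met.
Ines controls 3 companies.

3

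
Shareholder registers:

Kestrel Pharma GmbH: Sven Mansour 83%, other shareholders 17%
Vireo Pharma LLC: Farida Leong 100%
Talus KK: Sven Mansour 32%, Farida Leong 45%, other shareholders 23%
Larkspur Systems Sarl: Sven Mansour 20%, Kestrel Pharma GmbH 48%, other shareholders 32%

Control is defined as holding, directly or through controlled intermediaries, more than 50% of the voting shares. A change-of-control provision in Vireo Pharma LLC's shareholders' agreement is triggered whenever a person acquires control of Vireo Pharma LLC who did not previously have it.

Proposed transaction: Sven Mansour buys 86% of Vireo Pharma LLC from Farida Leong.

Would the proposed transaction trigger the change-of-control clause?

Yes

The purchase adds only to Sven's holdings (Farida's stake shrinks), so Sven is the only person who could newly come to control Vireo.
Sven holds 83% of Kestrel, so Sven controls Kestrel.
Sven and Kestrel together hold 20% + 48% = 68% of Larkspur, so Sven controls Larkspur.
Neither Sven nor any entity Sven controls holds any voting interest in Vireo.
So before the transaction, Sven does not control Vireo.
After the purchase, Sven holds 86% of Vireo directly, and Farida's stake falls to 14%.
Sven holds 86% of Vireo, so Sven controls Vireo.
Sven did not control Vireo before and does after, so the clause is triggered.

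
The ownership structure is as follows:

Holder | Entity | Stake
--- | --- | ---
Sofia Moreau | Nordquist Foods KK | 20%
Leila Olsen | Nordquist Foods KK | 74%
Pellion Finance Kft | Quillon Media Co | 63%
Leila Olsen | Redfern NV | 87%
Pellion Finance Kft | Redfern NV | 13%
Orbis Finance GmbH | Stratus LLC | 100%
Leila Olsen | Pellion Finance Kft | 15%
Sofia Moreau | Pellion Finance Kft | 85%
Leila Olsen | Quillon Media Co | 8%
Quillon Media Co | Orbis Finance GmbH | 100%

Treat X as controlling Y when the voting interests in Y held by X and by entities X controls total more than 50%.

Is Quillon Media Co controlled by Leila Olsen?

No

Leila holds 87% of Redfern, so Leila controls Redfern.
Leila holds 74% of Nordquist, so Leila controls Nordquist.
In Quillon, Leila's side holds only 8%, not > 50%.
So Leila does not control Quillon.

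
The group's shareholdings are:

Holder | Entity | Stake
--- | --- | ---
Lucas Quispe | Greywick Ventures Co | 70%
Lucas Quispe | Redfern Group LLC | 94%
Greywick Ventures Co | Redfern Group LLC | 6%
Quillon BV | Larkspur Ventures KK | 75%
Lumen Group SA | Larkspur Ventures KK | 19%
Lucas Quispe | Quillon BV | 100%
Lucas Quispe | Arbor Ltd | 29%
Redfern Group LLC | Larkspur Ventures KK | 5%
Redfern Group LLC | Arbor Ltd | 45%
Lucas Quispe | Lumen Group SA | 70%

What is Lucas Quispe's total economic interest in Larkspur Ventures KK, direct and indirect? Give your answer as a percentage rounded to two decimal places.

Lucas reaches Larkspur along 4 paths.
Via Lumen: 70% × 19% = 13.3%.
Via Redfern: 94% × 5% = 4.7%.
Via Greywick → Redfern: 70% × 6% × 5% = 0.21%.
Via Quillon: 100% × 75% = 75%.
Total: 13.3% + 4.7% + 0.21% + 75% = 93.21%.

93.21%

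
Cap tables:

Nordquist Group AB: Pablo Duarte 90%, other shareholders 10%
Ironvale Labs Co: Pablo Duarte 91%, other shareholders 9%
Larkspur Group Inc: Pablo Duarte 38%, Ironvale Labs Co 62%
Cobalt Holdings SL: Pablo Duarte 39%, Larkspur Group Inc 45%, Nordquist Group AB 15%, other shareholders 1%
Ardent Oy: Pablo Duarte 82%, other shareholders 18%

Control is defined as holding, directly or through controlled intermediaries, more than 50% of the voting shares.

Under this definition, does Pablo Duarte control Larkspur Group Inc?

Yes

Pablo holds 91% of Ironvale, so Pablo controls Ironvale.
Pablo and Ironvale together hold 38% + 62% = 100% of Larkspur, so Pablo controls Larkspur.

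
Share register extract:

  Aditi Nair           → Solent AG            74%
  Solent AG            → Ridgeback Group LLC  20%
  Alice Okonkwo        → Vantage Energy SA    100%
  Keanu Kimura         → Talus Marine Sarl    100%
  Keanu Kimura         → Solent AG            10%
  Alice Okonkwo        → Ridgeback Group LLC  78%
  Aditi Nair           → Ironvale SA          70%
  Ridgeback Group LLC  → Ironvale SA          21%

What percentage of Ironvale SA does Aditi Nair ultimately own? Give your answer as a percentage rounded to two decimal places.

Aditi reaches Ironvale along 2 paths.
Via Solent → Ridgeback: 74% × 20% × 21% = 3.108%.
Direct stake: 70% = 70%.
Total: 3.108% + 70% = 73.108%.
Rounded: 73.11%.

73.11%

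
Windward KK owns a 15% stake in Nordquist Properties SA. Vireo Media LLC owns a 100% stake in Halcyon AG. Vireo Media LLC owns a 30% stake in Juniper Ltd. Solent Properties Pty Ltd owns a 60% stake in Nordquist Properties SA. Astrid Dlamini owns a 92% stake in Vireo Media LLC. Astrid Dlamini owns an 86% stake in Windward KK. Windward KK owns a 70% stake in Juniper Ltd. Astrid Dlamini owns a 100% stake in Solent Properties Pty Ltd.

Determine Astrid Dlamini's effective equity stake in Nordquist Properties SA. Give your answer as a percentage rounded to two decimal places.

Astrid reaches Nordquist along 2 paths.
Via Solent: 100% × 60% = 60%.
Via Windward: 86% × 15% = 12.9%.
Total: 60% + 12.9% = 72.9%.
Rounded: 72.90%.

72.90%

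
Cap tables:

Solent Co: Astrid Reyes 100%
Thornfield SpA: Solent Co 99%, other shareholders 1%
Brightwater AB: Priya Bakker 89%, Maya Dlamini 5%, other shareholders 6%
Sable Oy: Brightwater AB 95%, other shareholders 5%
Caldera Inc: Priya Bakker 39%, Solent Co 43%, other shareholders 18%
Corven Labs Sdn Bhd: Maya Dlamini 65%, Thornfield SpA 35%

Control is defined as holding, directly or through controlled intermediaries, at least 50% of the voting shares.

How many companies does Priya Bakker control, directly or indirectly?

2

Priya holds 89% of Brightwater, so Priya controls Brightwater.
Brightwater holds 95% of Sable, so Priya controls Sable.
No other company's threshold is met.
Priya controls 2 companies.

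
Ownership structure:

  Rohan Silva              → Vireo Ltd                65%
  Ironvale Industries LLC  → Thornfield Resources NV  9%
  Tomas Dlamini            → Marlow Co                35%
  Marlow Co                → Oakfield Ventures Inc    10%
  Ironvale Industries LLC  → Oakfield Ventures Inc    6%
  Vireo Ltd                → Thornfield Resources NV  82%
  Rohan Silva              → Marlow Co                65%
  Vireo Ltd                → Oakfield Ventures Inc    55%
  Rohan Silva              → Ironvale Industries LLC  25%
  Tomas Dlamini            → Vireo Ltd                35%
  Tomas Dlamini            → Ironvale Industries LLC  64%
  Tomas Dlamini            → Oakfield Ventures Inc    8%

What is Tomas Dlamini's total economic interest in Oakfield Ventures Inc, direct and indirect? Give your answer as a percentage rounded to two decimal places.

Tomas reaches Oakfield along 4 paths.
Via Vireo: 35% × 55% = 19.25%.
Direct stake: 8% = 8%.
Via Marlow: 35% × 10% = 3.5%.
Via Ironvale: 64% × 6% = 3.84%.
Total: 19.25% + 8% + 3.5% + 3.84% = 34.59%.

34.59%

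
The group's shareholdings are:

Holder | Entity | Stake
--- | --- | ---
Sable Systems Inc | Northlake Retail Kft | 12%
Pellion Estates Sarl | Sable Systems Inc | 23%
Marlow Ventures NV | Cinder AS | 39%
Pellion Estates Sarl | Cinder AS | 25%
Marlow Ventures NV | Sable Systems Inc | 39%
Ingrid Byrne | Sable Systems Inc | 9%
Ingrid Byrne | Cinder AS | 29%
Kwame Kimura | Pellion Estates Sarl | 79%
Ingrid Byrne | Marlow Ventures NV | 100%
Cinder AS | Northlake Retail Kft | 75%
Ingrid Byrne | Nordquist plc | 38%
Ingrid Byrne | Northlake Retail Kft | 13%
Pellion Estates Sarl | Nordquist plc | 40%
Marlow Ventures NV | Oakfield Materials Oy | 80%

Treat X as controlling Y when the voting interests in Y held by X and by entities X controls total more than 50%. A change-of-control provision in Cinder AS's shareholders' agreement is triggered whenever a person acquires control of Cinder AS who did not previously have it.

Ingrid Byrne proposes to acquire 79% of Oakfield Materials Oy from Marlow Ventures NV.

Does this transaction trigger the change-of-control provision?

The purchase adds only to Ingrid's holdings (Marlow's stake shrinks), so Ingrid is the only person who could newly come to control Cinder.
Ingrid holds 100% of Marlow, so Ingrid controls Marlow.
Marlow and Ingrid together hold 39% + 29% = 68% of Cinder, so Ingrid controls Cinder.
So Ingrid already controls Cinder before the transaction.
After the purchase, Ingrid holds 79% of Oakfield directly, and Marlow's stake falls to 1%.
Ingrid controlled Cinder already, so this is not a new person acquiring control; every other person's position is unchanged or reduced.
No new person acquires control, so the clause is not triggered.

No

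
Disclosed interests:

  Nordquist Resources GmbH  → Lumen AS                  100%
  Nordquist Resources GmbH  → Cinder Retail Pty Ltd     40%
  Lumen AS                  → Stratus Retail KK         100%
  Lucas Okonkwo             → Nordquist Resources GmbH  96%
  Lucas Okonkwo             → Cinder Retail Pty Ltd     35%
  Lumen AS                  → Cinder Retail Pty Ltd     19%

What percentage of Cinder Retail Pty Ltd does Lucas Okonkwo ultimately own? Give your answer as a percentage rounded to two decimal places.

91.64%

Lucas reaches Cinder along 3 paths.
Via Nordquist: 96% × 40% = 38.4%.
Via Nordquist → Lumen: 96% × 100% × 19% = 18.24%.
Direct stake: 35% = 35%.
Total: 38.4% + 18.24% + 35% = 91.64%.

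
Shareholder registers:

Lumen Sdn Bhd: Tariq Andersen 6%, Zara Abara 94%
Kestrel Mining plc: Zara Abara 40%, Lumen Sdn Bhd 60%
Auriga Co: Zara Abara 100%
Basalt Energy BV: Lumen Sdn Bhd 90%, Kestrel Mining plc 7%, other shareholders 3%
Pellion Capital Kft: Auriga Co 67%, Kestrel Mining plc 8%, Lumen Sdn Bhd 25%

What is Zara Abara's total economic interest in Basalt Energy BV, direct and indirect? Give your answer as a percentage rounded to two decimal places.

Zara reaches Basalt along 3 paths.
Via Lumen: 94% × 90% = 84.6%.
Via Kestrel: 40% × 7% = 2.8%.
Via Lumen → Kestrel: 94% × 60% × 7% = 3.948%.
Total: 84.6% + 2.8% + 3.948% = 91.348%.
Rounded: 91.35%.

91.35%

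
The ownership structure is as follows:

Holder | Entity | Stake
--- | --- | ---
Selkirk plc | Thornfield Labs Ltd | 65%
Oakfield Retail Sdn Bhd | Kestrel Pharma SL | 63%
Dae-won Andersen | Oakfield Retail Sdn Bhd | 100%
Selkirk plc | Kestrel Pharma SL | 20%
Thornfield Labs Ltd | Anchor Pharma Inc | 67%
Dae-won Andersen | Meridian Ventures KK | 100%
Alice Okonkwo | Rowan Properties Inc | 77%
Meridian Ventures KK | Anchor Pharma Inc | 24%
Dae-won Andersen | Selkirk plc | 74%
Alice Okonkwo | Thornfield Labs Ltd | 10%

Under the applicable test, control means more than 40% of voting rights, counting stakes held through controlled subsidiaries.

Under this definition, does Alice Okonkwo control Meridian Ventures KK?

No

Alice holds 77% of Rowan, so Alice controls Rowan.
Neither Alice nor any entity Alice controls holds any voting interest in Meridian.
So Alice does not control Meridian.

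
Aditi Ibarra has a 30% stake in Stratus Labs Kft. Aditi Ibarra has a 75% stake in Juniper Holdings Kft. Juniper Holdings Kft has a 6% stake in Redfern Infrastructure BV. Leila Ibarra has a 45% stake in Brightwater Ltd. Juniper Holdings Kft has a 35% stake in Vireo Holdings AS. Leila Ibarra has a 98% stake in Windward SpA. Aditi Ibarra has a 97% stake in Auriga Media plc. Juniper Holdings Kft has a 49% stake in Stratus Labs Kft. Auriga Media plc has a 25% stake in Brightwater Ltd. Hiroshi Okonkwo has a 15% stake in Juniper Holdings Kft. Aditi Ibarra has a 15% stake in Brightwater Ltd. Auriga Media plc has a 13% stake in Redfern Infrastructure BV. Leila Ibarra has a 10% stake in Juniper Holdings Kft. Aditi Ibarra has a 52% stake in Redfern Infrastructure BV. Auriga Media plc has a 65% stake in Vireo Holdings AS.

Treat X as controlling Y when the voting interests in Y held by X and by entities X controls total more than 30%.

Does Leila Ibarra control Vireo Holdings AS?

Leila holds 45% of Brightwater, so Leila controls Brightwater.
Leila holds 98% of Windward, so Leila controls Windward.
Neither Leila nor any entity Leila controls holds any voting interest in Vireo.
So Leila does not control Vireo.

No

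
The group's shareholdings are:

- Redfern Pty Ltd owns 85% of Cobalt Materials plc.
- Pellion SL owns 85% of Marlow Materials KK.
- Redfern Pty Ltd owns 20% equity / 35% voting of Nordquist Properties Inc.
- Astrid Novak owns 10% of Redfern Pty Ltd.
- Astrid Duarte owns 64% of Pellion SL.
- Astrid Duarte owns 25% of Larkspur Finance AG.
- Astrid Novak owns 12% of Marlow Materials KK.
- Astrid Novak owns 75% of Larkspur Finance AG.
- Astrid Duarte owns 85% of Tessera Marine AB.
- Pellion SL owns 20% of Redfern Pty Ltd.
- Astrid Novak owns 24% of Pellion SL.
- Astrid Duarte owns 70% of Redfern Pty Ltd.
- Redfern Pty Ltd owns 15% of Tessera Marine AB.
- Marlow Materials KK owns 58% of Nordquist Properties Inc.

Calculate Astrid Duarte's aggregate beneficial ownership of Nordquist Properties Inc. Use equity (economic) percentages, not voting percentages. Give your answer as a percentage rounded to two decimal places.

Astrid Duarte reaches Nordquist along 3 paths.
Via Pellion → Marlow: 64% × 85% × 58% = 31.552%.
Via Pellion → Redfern: 64% × 20% × 20% = 2.56%.
Via Redfern: 70% × 20% = 14%.
Total: 31.552% + 2.56% + 14% = 48.112%.
Rounded: 48.11%.

48.11%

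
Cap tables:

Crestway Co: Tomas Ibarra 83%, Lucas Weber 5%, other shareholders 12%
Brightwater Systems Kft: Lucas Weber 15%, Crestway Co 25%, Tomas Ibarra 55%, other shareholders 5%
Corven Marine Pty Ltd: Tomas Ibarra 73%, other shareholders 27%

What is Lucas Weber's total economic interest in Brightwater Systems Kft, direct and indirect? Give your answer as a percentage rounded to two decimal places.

16.25%

Lucas reaches Brightwater along 2 paths.
Direct stake: 15% = 15%.
Via Crestway: 5% × 25% = 1.25%.
Total: 15% + 1.25% = 16.25%.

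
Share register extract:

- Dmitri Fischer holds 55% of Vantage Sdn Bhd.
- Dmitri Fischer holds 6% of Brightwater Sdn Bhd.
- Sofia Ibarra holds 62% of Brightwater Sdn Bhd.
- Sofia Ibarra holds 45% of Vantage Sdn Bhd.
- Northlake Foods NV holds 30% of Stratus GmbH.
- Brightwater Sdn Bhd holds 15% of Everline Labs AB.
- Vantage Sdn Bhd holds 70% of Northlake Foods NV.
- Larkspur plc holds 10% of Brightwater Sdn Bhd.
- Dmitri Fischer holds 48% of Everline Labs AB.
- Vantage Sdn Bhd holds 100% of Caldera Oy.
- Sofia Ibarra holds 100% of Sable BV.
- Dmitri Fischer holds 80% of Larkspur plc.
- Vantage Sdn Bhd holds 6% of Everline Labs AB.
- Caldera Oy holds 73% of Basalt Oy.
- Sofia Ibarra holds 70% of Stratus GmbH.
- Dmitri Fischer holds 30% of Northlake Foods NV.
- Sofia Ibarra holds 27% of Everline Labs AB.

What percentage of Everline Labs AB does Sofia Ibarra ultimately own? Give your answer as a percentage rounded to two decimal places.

39.00%

Sofia reaches Everline along 3 paths.
Direct stake: 27% = 27%.
Via Brightwater: 62% × 15% = 9.3%.
Via Vantage: 45% × 6% = 2.7%.
Total: 27% + 9.3% + 2.7% = 39%.
Rounded: 39.00%.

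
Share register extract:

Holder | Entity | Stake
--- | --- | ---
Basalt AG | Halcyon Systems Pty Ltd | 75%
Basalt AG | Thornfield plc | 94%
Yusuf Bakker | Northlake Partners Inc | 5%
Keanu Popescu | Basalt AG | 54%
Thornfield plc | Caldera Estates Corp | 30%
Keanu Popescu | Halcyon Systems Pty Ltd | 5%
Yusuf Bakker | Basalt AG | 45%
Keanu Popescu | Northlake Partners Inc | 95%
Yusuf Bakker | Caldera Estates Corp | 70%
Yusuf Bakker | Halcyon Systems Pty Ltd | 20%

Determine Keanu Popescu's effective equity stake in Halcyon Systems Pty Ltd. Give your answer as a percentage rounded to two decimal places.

Keanu reaches Halcyon along 2 paths.
Direct stake: 5% = 5%.
Via Basalt: 54% × 75% = 40.5%.
Total: 5% + 40.5% = 45.5%.
Rounded: 45.50%.

45.50%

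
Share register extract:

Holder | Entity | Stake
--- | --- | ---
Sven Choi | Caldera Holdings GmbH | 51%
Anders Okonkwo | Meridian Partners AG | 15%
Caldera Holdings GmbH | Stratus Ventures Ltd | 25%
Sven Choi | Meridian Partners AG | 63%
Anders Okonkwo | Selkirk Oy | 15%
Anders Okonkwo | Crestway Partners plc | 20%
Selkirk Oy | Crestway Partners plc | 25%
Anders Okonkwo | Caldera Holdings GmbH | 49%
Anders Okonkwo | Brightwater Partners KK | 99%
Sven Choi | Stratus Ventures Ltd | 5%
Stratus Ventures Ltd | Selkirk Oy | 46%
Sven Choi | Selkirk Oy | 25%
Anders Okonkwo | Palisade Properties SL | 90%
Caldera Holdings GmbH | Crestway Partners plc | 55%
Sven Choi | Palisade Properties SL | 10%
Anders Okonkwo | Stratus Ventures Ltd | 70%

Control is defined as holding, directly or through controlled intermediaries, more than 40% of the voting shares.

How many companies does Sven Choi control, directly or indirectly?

3

Sven holds 51% of Caldera, so Sven controls Caldera.
Caldera holds 55% of Crestway, so Sven controls Crestway.
Sven holds 63% of Meridian, so Sven controls Meridian.
No other company's threshold is met.
Sven controls 3 companies.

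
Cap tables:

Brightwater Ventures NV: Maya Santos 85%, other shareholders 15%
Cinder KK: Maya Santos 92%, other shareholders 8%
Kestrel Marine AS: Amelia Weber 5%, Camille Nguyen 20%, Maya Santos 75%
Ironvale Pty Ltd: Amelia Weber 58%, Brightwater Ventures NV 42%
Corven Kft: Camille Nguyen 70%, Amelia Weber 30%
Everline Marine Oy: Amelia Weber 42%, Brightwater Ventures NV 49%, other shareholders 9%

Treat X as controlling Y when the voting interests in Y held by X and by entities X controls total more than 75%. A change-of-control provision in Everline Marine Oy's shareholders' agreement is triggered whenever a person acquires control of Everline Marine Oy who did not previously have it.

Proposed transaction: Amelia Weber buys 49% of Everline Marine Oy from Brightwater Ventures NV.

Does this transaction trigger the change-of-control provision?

The purchase adds only to Amelia's holdings (Brightwater's stake shrinks), so Amelia is the only person who could newly come to control Everline.
Amelia's largest direct stake is 58% in Ironvale, which does not meet the threshold, so Amelia controls no company.
In Everline, Amelia's side holds only 42%, not > 75%.
So before the transaction, Amelia does not control Everline.
After the purchase, Amelia's direct stake in Everline rises to 42% + 49% = 91%, and Brightwater's stake falls to 0%.
Amelia holds 91% of Everline, so Amelia controls Everline.
Amelia did not control Everline before and does after, so the clause is triggered.

Yes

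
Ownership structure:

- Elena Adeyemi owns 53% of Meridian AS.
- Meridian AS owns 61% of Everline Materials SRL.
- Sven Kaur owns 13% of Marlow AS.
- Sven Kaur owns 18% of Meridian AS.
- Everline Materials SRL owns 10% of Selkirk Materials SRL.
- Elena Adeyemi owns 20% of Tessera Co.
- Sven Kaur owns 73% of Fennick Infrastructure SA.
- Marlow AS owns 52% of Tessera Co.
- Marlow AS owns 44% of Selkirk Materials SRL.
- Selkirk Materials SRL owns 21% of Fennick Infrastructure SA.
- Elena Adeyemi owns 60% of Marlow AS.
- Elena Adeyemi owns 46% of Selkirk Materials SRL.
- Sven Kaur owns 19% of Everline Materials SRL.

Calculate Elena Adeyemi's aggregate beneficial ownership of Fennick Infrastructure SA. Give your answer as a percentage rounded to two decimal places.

15.88%

Elena reaches Fennick along 3 paths.
Via Marlow → Selkirk: 60% × 44% × 21% = 5.544%.
Via Meridian → Everline → Selkirk: 53% × 61% × 10% × 21% = 0.67893%.
Via Selkirk: 46% × 21% = 9.66%.
Total: 5.544% + 0.67893% + 9.66% = 15.88293%.
Rounded: 15.88%.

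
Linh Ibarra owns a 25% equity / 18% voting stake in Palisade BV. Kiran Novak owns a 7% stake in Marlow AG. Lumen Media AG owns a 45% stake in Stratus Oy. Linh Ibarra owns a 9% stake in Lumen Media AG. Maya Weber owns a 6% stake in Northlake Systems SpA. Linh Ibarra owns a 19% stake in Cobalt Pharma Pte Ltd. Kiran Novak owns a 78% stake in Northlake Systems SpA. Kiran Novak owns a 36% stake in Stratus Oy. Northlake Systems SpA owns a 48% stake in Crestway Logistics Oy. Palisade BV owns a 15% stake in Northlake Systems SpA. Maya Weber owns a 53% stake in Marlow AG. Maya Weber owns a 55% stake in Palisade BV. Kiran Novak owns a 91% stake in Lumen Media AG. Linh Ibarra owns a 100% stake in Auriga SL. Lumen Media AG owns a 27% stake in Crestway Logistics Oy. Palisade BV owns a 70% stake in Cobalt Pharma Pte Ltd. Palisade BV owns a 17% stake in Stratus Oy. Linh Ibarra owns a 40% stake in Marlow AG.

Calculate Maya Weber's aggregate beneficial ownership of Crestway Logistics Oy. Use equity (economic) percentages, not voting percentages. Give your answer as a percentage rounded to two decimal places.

6.84%

Maya reaches Crestway along 2 paths.
Via Palisade → Northlake: 55% × 15% × 48% = 3.96%.
Via Northlake: 6% × 48% = 2.88%.
Total: 3.96% + 2.88% = 6.84%.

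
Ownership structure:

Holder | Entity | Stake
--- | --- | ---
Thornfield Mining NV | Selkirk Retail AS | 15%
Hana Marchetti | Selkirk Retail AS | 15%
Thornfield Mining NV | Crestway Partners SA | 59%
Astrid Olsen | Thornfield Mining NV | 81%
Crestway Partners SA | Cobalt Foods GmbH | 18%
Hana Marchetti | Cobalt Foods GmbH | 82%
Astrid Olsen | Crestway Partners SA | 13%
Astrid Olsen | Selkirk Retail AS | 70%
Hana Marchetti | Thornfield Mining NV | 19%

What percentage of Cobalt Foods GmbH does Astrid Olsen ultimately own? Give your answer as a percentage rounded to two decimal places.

Astrid reaches Cobalt along 2 paths.
Via Crestway: 13% × 18% = 2.34%.
Via Thornfield → Crestway: 81% × 59% × 18% = 8.6022%.
Total: 2.34% + 8.6022% = 10.9422%.
Rounded: 10.94%.

10.94%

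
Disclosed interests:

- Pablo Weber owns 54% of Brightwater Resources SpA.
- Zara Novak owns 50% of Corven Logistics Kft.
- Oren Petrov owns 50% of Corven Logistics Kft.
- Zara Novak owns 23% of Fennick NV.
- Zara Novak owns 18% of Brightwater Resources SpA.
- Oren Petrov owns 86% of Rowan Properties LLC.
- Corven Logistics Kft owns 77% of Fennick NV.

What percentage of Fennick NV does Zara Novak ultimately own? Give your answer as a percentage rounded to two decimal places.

61.50%

Zara reaches Fennick along 2 paths.
Via Corven: 50% × 77% = 38.5%.
Direct stake: 23% = 23%.
Total: 38.5% + 23% = 61.5%.
Rounded: 61.50%.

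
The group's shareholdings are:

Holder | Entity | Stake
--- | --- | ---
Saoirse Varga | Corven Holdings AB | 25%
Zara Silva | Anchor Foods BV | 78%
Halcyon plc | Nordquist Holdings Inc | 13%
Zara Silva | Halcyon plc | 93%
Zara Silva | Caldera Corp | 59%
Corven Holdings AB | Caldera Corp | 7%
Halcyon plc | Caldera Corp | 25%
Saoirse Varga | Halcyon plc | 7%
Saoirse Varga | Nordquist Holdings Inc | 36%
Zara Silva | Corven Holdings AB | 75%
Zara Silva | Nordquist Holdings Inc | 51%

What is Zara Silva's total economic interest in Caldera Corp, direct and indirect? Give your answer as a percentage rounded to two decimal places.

87.50%

Zara reaches Caldera along 3 paths.
Via Halcyon: 93% × 25% = 23.25%.
Direct stake: 59% = 59%.
Via Corven: 75% × 7% = 5.25%.
Total: 23.25% + 59% + 5.25% = 87.5%.
Rounded: 87.50%.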